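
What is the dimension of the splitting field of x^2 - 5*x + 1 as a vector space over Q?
[K:Q] = 2

The discriminant of x^2 + (-5)*x + (1) is b^2 - 4c = 25 - (4) = 21. Since 21 is not a perfect square in Q, the polynomial is irreducible over Q. Its two roots generate a degree-2 extension, so [K:Q] = 2.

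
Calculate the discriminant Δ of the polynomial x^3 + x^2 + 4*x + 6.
Δ = -804

For x^3 + a x^2 + b x + c the discriminant is Δ = 18 a b c - 4 a^3 c + a^2 b^2 - 4 b^3 - 27 c^2.
Plug a = 1, b = 4, c = 6:
  18*(1)*(4)*(6) - 4*(1)^3*(6) + (1)^2*(4)^2 - 4*(4)^3 - 27*(6)^2
  = 432 + (-24) + 16 + (-256) + (-972)
  = -804.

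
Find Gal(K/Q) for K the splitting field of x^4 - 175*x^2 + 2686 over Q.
Gal(K/Q) = V_4 (Klein four-group, Z/2Z × Z/2Z)

f factors as (x^2 - 17)(x^2 - 158), so the splitting field is K = Q(sqrt(17), sqrt(158)). The elements 17, 158, 2686 are all non-squares in Q, so sqrt(17) and sqrt(158) generate independent quadratic extensions. Thus [K:Q] = 4 and Gal(K/Q) is generated by the two order-2 automorphisms sqrt(17) ↦ -sqrt(17) and sqrt(158) ↦ -sqrt(158), giving V_4.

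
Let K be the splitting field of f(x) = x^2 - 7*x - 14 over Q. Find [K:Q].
[K:Q] = 2

The discriminant of x^2 + (-7)*x + (-14) is b^2 - 4c = 49 - (-56) = 105. Since 105 is not a perfect square in Q, the polynomial is irreducible over Q. Its two roots generate a degree-2 extension, so [K:Q] = 2.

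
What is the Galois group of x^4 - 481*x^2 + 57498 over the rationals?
Gal(K/Q) = V_4 (Klein four-group, Z/2Z × Z/2Z)

f factors as (x^2 - 259)(x^2 - 222), so the splitting field is K = Q(sqrt(259), sqrt(222)). The elements 259, 222, 57498 are all non-squares in Q, so sqrt(259) and sqrt(222) generate independent quadratic extensions. Thus [K:Q] = 4 and Gal(K/Q) is generated by the two order-2 automorphisms sqrt(259) ↦ -sqrt(259) and sqrt(222) ↦ -sqrt(222), giving V_4.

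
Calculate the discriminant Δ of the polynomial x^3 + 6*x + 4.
Δ = -1296

For a depressed cubic x^3 + p x + q the discriminant is Δ = -4 p^3 - 27 q^2 = -4*(6)^3 - 27*(4)^2 = -864 - 432 = -1296.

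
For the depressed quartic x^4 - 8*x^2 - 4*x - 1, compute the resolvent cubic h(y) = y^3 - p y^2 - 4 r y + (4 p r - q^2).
h(y) = y^3 + 8*y^2 + 4*y + 16

Identify coefficients: p = -8, q = -4, r = -1.
Plug into h(y) = y^3 - p y^2 - 4 r y + (4 p r - q^2):
  h(y) = y^3 - (-8) y^2 - 4*(-1) y + (4*(-8)*(-1) - (-4)^2)
       = y^3 + (8) y^2 + (4) y + (16).
Simplifying: h(y) = y^3 + 8*y^2 + 4*y + 16.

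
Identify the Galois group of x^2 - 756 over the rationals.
Gal(K/Q) = Z/2Z (cyclic of order 2)

x^2 - 756 is irreducible over Q since 756 is not a rational square. The splitting field Q(sqrt(756)) has degree 2 over Q, and its unique nontrivial automorphism is sqrt(756) ↦ -sqrt(756). Hence Gal(Q(sqrt(756))/Q) = Z/2Z.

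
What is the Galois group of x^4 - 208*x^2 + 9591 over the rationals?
Gal(K/Q) = V_4 (Klein four-group, Z/2Z × Z/2Z)

f factors as (x^2 - 139)(x^2 - 69), so the splitting field is K = Q(sqrt(139), sqrt(69)). The elements 139, 69, 9591 are all non-squares in Q, so sqrt(139) and sqrt(69) generate independent quadratic extensions. Thus [K:Q] = 4 and Gal(K/Q) is generated by the two order-2 automorphisms sqrt(139) ↦ -sqrt(139) and sqrt(69) ↦ -sqrt(69), giving V_4.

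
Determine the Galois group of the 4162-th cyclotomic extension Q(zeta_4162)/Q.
|Gal(Q(zeta_4162)/Q)| = phi(4162) = 2080; group ≅ (Z/4162Z)^* ≅ Z/2080Z

The n-th cyclotomic polynomial Φ_4162(x) is the minimal polynomial of zeta_4162 over Q and has degree phi(4162) = 2080. So Q(zeta_4162) is a degree-2080 Galois extension with Galois group (Z/4162Z)^*. By CRT, (Z/4162Z)^* ≅ (Z/2Z)^* × (Z/2081Z)^*. Each prime-power unit group is (Z/2Z)^* ≅ trivial group (order 1); (Z/2081Z)^* ≅ Z/2080Z. Hence Gal(Q(zeta_4162)/Q) ≅ Z/2080Z.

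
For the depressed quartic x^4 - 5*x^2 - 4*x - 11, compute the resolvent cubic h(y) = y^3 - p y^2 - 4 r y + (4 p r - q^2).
h(y) = y^3 + 5*y^2 + 44*y + 204

Identify coefficients: p = -5, q = -4, r = -11.
Plug into h(y) = y^3 - p y^2 - 4 r y + (4 p r - q^2):
  h(y) = y^3 - (-5) y^2 - 4*(-11) y + (4*(-5)*(-11) - (-4)^2)
       = y^3 + (5) y^2 + (44) y + (204).
Simplifying: h(y) = y^3 + 5*y^2 + 44*y + 204.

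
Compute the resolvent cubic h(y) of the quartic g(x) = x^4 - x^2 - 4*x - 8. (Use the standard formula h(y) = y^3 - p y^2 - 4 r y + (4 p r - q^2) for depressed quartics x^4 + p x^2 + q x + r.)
h(y) = y^3 + y^2 + 32*y + 16

Identify coefficients: p = -1, q = -4, r = -8.
Plug into h(y) = y^3 - p y^2 - 4 r y + (4 p r - q^2):
  h(y) = y^3 - (-1) y^2 - 4*(-8) y + (4*(-1)*(-8) - (-4)^2)
       = y^3 + (1) y^2 + (32) y + (16).
Simplifying: h(y) = y^3 + y^2 + 32*y + 16.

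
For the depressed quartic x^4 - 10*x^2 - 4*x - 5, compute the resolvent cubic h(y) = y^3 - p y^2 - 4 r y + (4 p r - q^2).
h(y) = y^3 + 10*y^2 + 20*y + 184

Identify coefficients: p = -10, q = -4, r = -5.
Plug into h(y) = y^3 - p y^2 - 4 r y + (4 p r - q^2):
  h(y) = y^3 - (-10) y^2 - 4*(-5) y + (4*(-10)*(-5) - (-4)^2)
       = y^3 + (10) y^2 + (20) y + (184).
Simplifying: h(y) = y^3 + 10*y^2 + 20*y + 184.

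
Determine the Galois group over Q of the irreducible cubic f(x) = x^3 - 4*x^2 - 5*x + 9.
Gal(K/Q) = S_3 (symmetric group of order 6)

Compute the discriminant of x^3 + (-4)*x^2 + (-5)*x + (9): Δ = 4257. Since Δ is not a rational square, the Galois group is not contained in A_3; it must be the full S_3 (irreducibility of the cubic rules out anything smaller).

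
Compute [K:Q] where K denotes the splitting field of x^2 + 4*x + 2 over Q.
[K:Q] = 2

The discriminant of x^2 + (4)*x + (2) is b^2 - 4c = 16 - (8) = 8. Since 8 is not a perfect square in Q, the polynomial is irreducible over Q. Its two roots generate a degree-2 extension, so [K:Q] = 2.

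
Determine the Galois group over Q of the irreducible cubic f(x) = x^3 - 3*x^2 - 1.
Gal(K/Q) = S_3 (symmetric group of order 6)

Compute the discriminant of x^3 + (-3)*x^2 + (0)*x + (-1): Δ = -135. Since Δ is not a rational square, the Galois group is not contained in A_3; it must be the full S_3 (irreducibility of the cubic rules out anything smaller).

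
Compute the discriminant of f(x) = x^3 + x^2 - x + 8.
Δ = -1899

For x^3 + a x^2 + b x + c the discriminant is Δ = 18 a b c - 4 a^3 c + a^2 b^2 - 4 b^3 - 27 c^2.
Plug a = 1, b = -1, c = 8:
  18*(1)*(-1)*(8) - 4*(1)^3*(8) + (1)^2*(-1)^2 - 4*(-1)^3 - 27*(8)^2
  = -144 + (-32) + 1 + (4) + (-1728)
  = -1899.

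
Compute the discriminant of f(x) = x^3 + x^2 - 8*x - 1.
Δ = 2233

For x^3 + a x^2 + b x + c the discriminant is Δ = 18 a b c - 4 a^3 c + a^2 b^2 - 4 b^3 - 27 c^2.
Plug a = 1, b = -8, c = -1:
  18*(1)*(-8)*(-1) - 4*(1)^3*(-1) + (1)^2*(-8)^2 - 4*(-8)^3 - 27*(-1)^2
  = 144 + (4) + 64 + (2048) + (-27)
  = 2233.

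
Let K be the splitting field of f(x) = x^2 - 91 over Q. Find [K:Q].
[K:Q] = 2

The polynomial x^2 - 91 is irreducible over Q since 91 is not a perfect square. Its splitting field is Q(sqrt(91)), which has degree 2 over Q.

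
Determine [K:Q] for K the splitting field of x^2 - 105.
[K:Q] = 2

The polynomial x^2 - 105 is irreducible over Q since 105 is not a perfect square. Its splitting field is Q(sqrt(105)), which has degree 2 over Q.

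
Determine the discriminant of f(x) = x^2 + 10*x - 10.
Δ = 140

For a quadratic a x^2 + b x + c the discriminant is Δ = b^2 - 4ac = (10)^2 - 4*(1)*(-10) = 100 - (-40) = 140.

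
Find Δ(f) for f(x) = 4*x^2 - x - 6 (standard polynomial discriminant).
Δ = 97

For a quadratic a x^2 + b x + c the discriminant is Δ = b^2 - 4ac = (-1)^2 - 4*(4)*(-6) = 1 - (-96) = 97.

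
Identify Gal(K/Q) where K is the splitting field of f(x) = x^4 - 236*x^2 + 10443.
Gal(K/Q) = V_4 (Klein four-group, Z/2Z × Z/2Z)

f factors as (x^2 - 177)(x^2 - 59), so the splitting field is K = Q(sqrt(177), sqrt(59)). The elements 177, 59, 10443 are all non-squares in Q, so sqrt(177) and sqrt(59) generate independent quadratic extensions. Thus [K:Q] = 4 and Gal(K/Q) is generated by the two order-2 automorphisms sqrt(177) ↦ -sqrt(177) and sqrt(59) ↦ -sqrt(59), giving V_4.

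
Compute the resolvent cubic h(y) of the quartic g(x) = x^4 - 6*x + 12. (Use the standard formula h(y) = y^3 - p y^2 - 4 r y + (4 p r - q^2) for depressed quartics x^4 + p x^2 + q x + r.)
h(y) = y^3 - 48*y - 36

Identify coefficients: p = 0, q = -6, r = 12.
Plug into h(y) = y^3 - p y^2 - 4 r y + (4 p r - q^2):
  h(y) = y^3 - (0) y^2 - 4*(12) y + (4*(0)*(12) - (-6)^2)
       = y^3 + (0) y^2 + (-48) y + (-36).
Simplifying: h(y) = y^3 - 48*y - 36.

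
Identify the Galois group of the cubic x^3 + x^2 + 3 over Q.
Gal(K/Q) = S_3 (symmetric group of order 6)

Compute the discriminant of x^3 + (1)*x^2 + (0)*x + (3): Δ = -255. Since Δ is not a rational square, the Galois group is not contained in A_3; it must be the full S_3 (irreducibility of the cubic rules out anything smaller).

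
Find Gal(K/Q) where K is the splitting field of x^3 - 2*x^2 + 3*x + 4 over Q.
Gal(K/Q) = S_3 (symmetric group of order 6)

Compute the discriminant of x^3 + (-2)*x^2 + (3)*x + (4): Δ = -808. Since Δ is not a rational square, the Galois group is not contained in A_3; it must be the full S_3 (irreducibility of the cubic rules out anything smaller).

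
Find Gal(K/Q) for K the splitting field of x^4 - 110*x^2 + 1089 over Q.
Gal(K/Q) = Z/2Z (cyclic of order 2)

f factors as (x^2 - 99)(x^2 - 11), so the splitting field is K = Q(sqrt(99), sqrt(11)). The squarefree part of 99 is 11 and the squarefree part of 11 is also 11, so sqrt(99) and sqrt(11) are both rational multiples of sqrt(11). Hence Q(sqrt(99)) = Q(sqrt(11)) = Q(sqrt(11)), and the splitting field collapses to a single degree-2 extension with Galois group Z/2Z.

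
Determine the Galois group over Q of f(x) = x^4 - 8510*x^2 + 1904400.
Gal(K/Q) = Z/2Z (cyclic of order 2)

f factors as (x^2 - 8280)(x^2 - 230), so the splitting field is K = Q(sqrt(8280), sqrt(230)). The squarefree part of 8280 is 230 and the squarefree part of 230 is also 230, so sqrt(8280) and sqrt(230) are both rational multiples of sqrt(230). Hence Q(sqrt(8280)) = Q(sqrt(230)) = Q(sqrt(230)), and the splitting field collapses to a single degree-2 extension with Galois group Z/2Z.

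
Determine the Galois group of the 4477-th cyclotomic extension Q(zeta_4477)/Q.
|Gal(Q(zeta_4477)/Q)| = phi(4477) = 3960; group ≅ (Z/4477Z)^* ≅ Z/36Z × Z/110Z

The n-th cyclotomic polynomial Φ_4477(x) is the minimal polynomial of zeta_4477 over Q and has degree phi(4477) = 3960. So Q(zeta_4477) is a degree-3960 Galois extension with Galois group (Z/4477Z)^*. By CRT, (Z/4477Z)^* ≅ (Z/121Z)^* × (Z/37Z)^*. Each prime-power unit group is (Z/121Z)^* ≅ Z/110Z; (Z/37Z)^* ≅ Z/36Z. Hence Gal(Q(zeta_4477)/Q) ≅ Z/36Z × Z/110Z.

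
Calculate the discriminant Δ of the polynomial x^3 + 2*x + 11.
Δ = -3299

For a depressed cubic x^3 + p x + q the discriminant is Δ = -4 p^3 - 27 q^2 = -4*(2)^3 - 27*(11)^2 = -32 - 3267 = -3299.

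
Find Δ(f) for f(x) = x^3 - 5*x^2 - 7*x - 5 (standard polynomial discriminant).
Δ = -3728

For x^3 + a x^2 + b x + c the discriminant is Δ = 18 a b c - 4 a^3 c + a^2 b^2 - 4 b^3 - 27 c^2.
Plug a = -5, b = -7, c = -5:
  18*(-5)*(-7)*(-5) - 4*(-5)^3*(-5) + (-5)^2*(-7)^2 - 4*(-7)^3 - 27*(-5)^2
  = -3150 + (-2500) + 1225 + (1372) + (-675)
  = -3728.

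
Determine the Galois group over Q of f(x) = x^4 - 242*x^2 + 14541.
Gal(K/Q) = V_4 (Klein four-group, Z/2Z × Z/2Z)

f factors as (x^2 - 131)(x^2 - 111), so the splitting field is K = Q(sqrt(131), sqrt(111)). The elements 131, 111, 14541 are all non-squares in Q, so sqrt(131) and sqrt(111) generate independent quadratic extensions. Thus [K:Q] = 4 and Gal(K/Q) is generated by the two order-2 automorphisms sqrt(131) ↦ -sqrt(131) and sqrt(111) ↦ -sqrt(111), giving V_4.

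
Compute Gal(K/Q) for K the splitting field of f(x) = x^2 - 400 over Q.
Gal(K/Q) = trivial group (order 1)

x^2 - 400 factors as (x - 20)(x + 20) over Q, so its splitting field is Q itself and the Galois group is trivial.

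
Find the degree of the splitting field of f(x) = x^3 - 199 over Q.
[K:Q] = 6

x^3 - 199 has one real root r = 199^(1/3) and two complex roots r*zeta_3, r*zeta_3^2 where zeta_3 = e^(2*pi*i/3). The splitting field is Q(r, zeta_3). [Q(r):Q] = 3 and [Q(zeta_3):Q] = 2 with gcd = 1, so [Q(r, zeta_3):Q] = 3 * 2 = 6.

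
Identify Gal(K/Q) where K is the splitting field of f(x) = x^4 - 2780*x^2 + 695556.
Gal(K/Q) = Z/2Z (cyclic of order 2)

f factors as (x^2 - 2502)(x^2 - 278), so the splitting field is K = Q(sqrt(2502), sqrt(278)). The squarefree part of 2502 is 278 and the squarefree part of 278 is also 278, so sqrt(2502) and sqrt(278) are both rational multiples of sqrt(278). Hence Q(sqrt(2502)) = Q(sqrt(278)) = Q(sqrt(278)), and the splitting field collapses to a single degree-2 extension with Galois group Z/2Z.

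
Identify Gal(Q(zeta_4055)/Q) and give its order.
|Gal(Q(zeta_4055)/Q)| = phi(4055) = 3240; group ≅ (Z/4055Z)^* ≅ Z/4Z × Z/810Z

The n-th cyclotomic polynomial Φ_4055(x) is the minimal polynomial of zeta_4055 over Q and has degree phi(4055) = 3240. So Q(zeta_4055) is a degree-3240 Galois extension with Galois group (Z/4055Z)^*. By CRT, (Z/4055Z)^* ≅ (Z/5Z)^* × (Z/811Z)^*. Each prime-power unit group is (Z/5Z)^* ≅ Z/4Z; (Z/811Z)^* ≅ Z/810Z. Hence Gal(Q(zeta_4055)/Q) ≅ Z/4Z × Z/810Z.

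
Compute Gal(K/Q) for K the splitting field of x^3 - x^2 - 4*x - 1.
Gal(K/Q) = A_3 (cyclic of order 3)

Compute the discriminant of x^3 + (-1)*x^2 + (-4)*x + (-1): Δ = 169. Since Δ is a perfect square (Δ = 13^2), the Galois group is contained in A_3. Irreducibility forces the group to be transitive on three roots, so Gal = A_3.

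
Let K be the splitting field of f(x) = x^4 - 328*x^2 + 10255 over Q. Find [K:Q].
[K:Q] = 4

f factors as (x^2 - 293)(x^2 - 35); the splitting field is K = Q(sqrt(293), sqrt(35)). Since 293, 35, and 10255 are all non-squares in Q, the three subfields Q(sqrt(293)), Q(sqrt(35)), Q(sqrt(10255)) are distinct degree-2 extensions, so [K:Q] = 4 (Klein four Galois group).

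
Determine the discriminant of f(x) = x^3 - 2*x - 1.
Δ = 5

For a depressed cubic x^3 + p x + q the discriminant is Δ = -4 p^3 - 27 q^2 = -4*(-2)^3 - 27*(-1)^2 = 32 - 27 = 5.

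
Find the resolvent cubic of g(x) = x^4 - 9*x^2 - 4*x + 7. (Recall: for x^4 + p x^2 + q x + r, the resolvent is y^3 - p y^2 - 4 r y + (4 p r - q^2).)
h(y) = y^3 + 9*y^2 - 28*y - 268

Identify coefficients: p = -9, q = -4, r = 7.
Plug into h(y) = y^3 - p y^2 - 4 r y + (4 p r - q^2):
  h(y) = y^3 - (-9) y^2 - 4*(7) y + (4*(-9)*(7) - (-4)^2)
       = y^3 + (9) y^2 + (-28) y + (-268).
Simplifying: h(y) = y^3 + 9*y^2 - 28*y - 268.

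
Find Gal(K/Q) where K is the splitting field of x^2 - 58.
Gal(K/Q) = Z/2Z (cyclic of order 2)

x^2 - 58 is irreducible over Q since 58 is not a rational square. The splitting field Q(sqrt(58)) has degree 2 over Q, and its unique nontrivial automorphism is sqrt(58) ↦ -sqrt(58). Hence Gal(Q(sqrt(58))/Q) = Z/2Z.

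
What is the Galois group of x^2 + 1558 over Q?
Gal(K/Q) = Z/2Z (cyclic of order 2)

x^2 + 1558 is irreducible over Q since -1558 is not a rational square. The splitting field Q(sqrt(-1558)) has degree 2 over Q, and its unique nontrivial automorphism is sqrt(-1558) ↦ -sqrt(-1558). Hence Gal(Q(sqrt(-1558))/Q) = Z/2Z.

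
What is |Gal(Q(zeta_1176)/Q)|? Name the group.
|Gal(Q(zeta_1176)/Q)| = phi(1176) = 336; group ≅ (Z/1176Z)^* ≅ Z/2Z × Z/2Z × Z/2Z × Z/42Z

The n-th cyclotomic polynomial Φ_1176(x) is the minimal polynomial of zeta_1176 over Q and has degree phi(1176) = 336. So Q(zeta_1176) is a degree-336 Galois extension with Galois group (Z/1176Z)^*. By CRT, (Z/1176Z)^* ≅ (Z/8Z)^* × (Z/3Z)^* × (Z/49Z)^*. Each prime-power unit group is (Z/8Z)^* ≅ Z/2Z × Z/2Z; (Z/3Z)^* ≅ Z/2Z; (Z/49Z)^* ≅ Z/42Z. Hence Gal(Q(zeta_1176)/Q) ≅ Z/2Z × Z/2Z × Z/2Z × Z/42Z.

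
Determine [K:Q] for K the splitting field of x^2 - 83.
[K:Q] = 2

The polynomial x^2 - 83 is irreducible over Q since 83 is not a perfect square. Its splitting field is Q(sqrt(83)), which has degree 2 over Q.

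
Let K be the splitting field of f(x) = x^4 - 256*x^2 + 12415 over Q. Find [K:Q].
[K:Q] = 4

f factors as (x^2 - 191)(x^2 - 65); the splitting field is K = Q(sqrt(191), sqrt(65)). Since 191, 65, and 12415 are all non-squares in Q, the three subfields Q(sqrt(191)), Q(sqrt(65)), Q(sqrt(12415)) are distinct degree-2 extensions, so [K:Q] = 4 (Klein four Galois group).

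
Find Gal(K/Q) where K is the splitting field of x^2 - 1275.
Gal(K/Q) = Z/2Z (cyclic of order 2)

x^2 - 1275 is irreducible over Q since 1275 is not a rational square. The splitting field Q(sqrt(1275)) has degree 2 over Q, and its unique nontrivial automorphism is sqrt(1275) ↦ -sqrt(1275). Hence Gal(Q(sqrt(1275))/Q) = Z/2Z.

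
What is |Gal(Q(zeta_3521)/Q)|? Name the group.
|Gal(Q(zeta_3521)/Q)| = phi(3521) = 3012; group ≅ (Z/3521Z)^* ≅ Z/6Z × Z/502Z

The n-th cyclotomic polynomial Φ_3521(x) is the minimal polynomial of zeta_3521 over Q and has degree phi(3521) = 3012. So Q(zeta_3521) is a degree-3012 Galois extension with Galois group (Z/3521Z)^*. By CRT, (Z/3521Z)^* ≅ (Z/7Z)^* × (Z/503Z)^*. Each prime-power unit group is (Z/7Z)^* ≅ Z/6Z; (Z/503Z)^* ≅ Z/502Z. Hence Gal(Q(zeta_3521)/Q) ≅ Z/6Z × Z/502Z.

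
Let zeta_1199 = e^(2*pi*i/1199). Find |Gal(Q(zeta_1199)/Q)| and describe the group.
|Gal(Q(zeta_1199)/Q)| = phi(1199) = 1080; group ≅ (Z/1199Z)^* ≅ Z/10Z × Z/108Z

The n-th cyclotomic polynomial Φ_1199(x) is the minimal polynomial of zeta_1199 over Q and has degree phi(1199) = 1080. So Q(zeta_1199) is a degree-1080 Galois extension with Galois group (Z/1199Z)^*. By CRT, (Z/1199Z)^* ≅ (Z/11Z)^* × (Z/109Z)^*. Each prime-power unit group is (Z/11Z)^* ≅ Z/10Z; (Z/109Z)^* ≅ Z/108Z. Hence Gal(Q(zeta_1199)/Q) ≅ Z/10Z × Z/108Z.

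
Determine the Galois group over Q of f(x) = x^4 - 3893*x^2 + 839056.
Gal(K/Q) = Z/2Z (cyclic of order 2)

f factors as (x^2 - 229)(x^2 - 3664), so the splitting field is K = Q(sqrt(229), sqrt(3664)). The squarefree part of 229 is 229 and the squarefree part of 3664 is also 229, so sqrt(229) and sqrt(3664) are both rational multiples of sqrt(229). Hence Q(sqrt(229)) = Q(sqrt(3664)) = Q(sqrt(229)), and the splitting field collapses to a single degree-2 extension with Galois group Z/2Z.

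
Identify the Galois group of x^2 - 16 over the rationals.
Gal(K/Q) = trivial group (order 1)

x^2 - 16 factors as (x - 4)(x + 4) over Q, so its splitting field is Q itself and the Galois group is trivial.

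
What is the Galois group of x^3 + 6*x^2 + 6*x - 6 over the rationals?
Gal(K/Q) = S_3 (symmetric group of order 6)

Compute the discriminant of x^3 + (6)*x^2 + (6)*x + (-6): Δ = 756. Since Δ is not a rational square, the Galois group is not contained in A_3; it must be the full S_3 (irreducibility of the cubic rules out anything smaller).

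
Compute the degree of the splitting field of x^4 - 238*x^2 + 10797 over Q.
[K:Q] = 4

f factors as (x^2 - 177)(x^2 - 61); the splitting field is K = Q(sqrt(177), sqrt(61)). Since 177, 61, and 10797 are all non-squares in Q, the three subfields Q(sqrt(177)), Q(sqrt(61)), Q(sqrt(10797)) are distinct degree-2 extensions, so [K:Q] = 4 (Klein four Galois group).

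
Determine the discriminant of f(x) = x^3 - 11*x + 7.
Δ = 4001

For a depressed cubic x^3 + p x + q the discriminant is Δ = -4 p^3 - 27 q^2 = -4*(-11)^3 - 27*(7)^2 = 5324 - 1323 = 4001.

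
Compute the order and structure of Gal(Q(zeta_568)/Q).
|Gal(Q(zeta_568)/Q)| = phi(568) = 280; group ≅ (Z/568Z)^* ≅ Z/2Z × Z/2Z × Z/70Z

The n-th cyclotomic polynomial Φ_568(x) is the minimal polynomial of zeta_568 over Q and has degree phi(568) = 280. So Q(zeta_568) is a degree-280 Galois extension with Galois group (Z/568Z)^*. By CRT, (Z/568Z)^* ≅ (Z/8Z)^* × (Z/71Z)^*. Each prime-power unit group is (Z/8Z)^* ≅ Z/2Z × Z/2Z; (Z/71Z)^* ≅ Z/70Z. Hence Gal(Q(zeta_568)/Q) ≅ Z/2Z × Z/2Z × Z/70Z.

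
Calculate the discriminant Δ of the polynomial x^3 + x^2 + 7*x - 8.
Δ = -4027

For x^3 + a x^2 + b x + c the discriminant is Δ = 18 a b c - 4 a^3 c + a^2 b^2 - 4 b^3 - 27 c^2.
Plug a = 1, b = 7, c = -8:
  18*(1)*(7)*(-8) - 4*(1)^3*(-8) + (1)^2*(7)^2 - 4*(7)^3 - 27*(-8)^2
  = -1008 + (32) + 49 + (-1372) + (-1728)
  = -4027.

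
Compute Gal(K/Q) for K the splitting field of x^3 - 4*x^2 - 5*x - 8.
Gal(K/Q) = S_3 (symmetric group of order 6)

Compute the discriminant of x^3 + (-4)*x^2 + (-5)*x + (-8): Δ = -5756. Since Δ is not a rational square, the Galois group is not contained in A_3; it must be the full S_3 (irreducibility of the cubic rules out anything smaller).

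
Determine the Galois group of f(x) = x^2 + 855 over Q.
Gal(K/Q) = Z/2Z (cyclic of order 2)

x^2 + 855 is irreducible over Q since -855 is not a rational square. The splitting field Q(sqrt(-855)) has degree 2 over Q, and its unique nontrivial automorphism is sqrt(-855) ↦ -sqrt(-855). Hence Gal(Q(sqrt(-855))/Q) = Z/2Z.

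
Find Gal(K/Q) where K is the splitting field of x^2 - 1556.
Gal(K/Q) = Z/2Z (cyclic of order 2)

x^2 - 1556 is irreducible over Q since 1556 is not a rational square. The splitting field Q(sqrt(1556)) has degree 2 over Q, and its unique nontrivial automorphism is sqrt(1556) ↦ -sqrt(1556). Hence Gal(Q(sqrt(1556))/Q) = Z/2Z.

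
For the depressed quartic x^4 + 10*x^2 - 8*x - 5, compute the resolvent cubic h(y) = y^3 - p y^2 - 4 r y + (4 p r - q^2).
h(y) = y^3 - 10*y^2 + 20*y - 264

Identify coefficients: p = 10, q = -8, r = -5.
Plug into h(y) = y^3 - p y^2 - 4 r y + (4 p r - q^2):
  h(y) = y^3 - (10) y^2 - 4*(-5) y + (4*(10)*(-5) - (-8)^2)
       = y^3 + (-10) y^2 + (20) y + (-264).
Simplifying: h(y) = y^3 - 10*y^2 + 20*y - 264.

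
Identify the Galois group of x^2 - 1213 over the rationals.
Gal(K/Q) = Z/2Z (cyclic of order 2)

x^2 - 1213 is irreducible over Q since 1213 is not a rational square. The splitting field Q(sqrt(1213)) has degree 2 over Q, and its unique nontrivial automorphism is sqrt(1213) ↦ -sqrt(1213). Hence Gal(Q(sqrt(1213))/Q) = Z/2Z.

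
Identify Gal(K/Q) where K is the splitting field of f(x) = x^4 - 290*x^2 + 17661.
Gal(K/Q) = V_4 (Klein four-group, Z/2Z × Z/2Z)

f factors as (x^2 - 87)(x^2 - 203), so the splitting field is K = Q(sqrt(87), sqrt(203)). The elements 87, 203, 17661 are all non-squares in Q, so sqrt(87) and sqrt(203) generate independent quadratic extensions. Thus [K:Q] = 4 and Gal(K/Q) is generated by the two order-2 automorphisms sqrt(87) ↦ -sqrt(87) and sqrt(203) ↦ -sqrt(203), giving V_4.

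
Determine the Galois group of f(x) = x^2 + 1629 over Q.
Gal(K/Q) = Z/2Z (cyclic of order 2)

x^2 + 1629 is irreducible over Q since -1629 is not a rational square. The splitting field Q(sqrt(-1629)) has degree 2 over Q, and its unique nontrivial automorphism is sqrt(-1629) ↦ -sqrt(-1629). Hence Gal(Q(sqrt(-1629))/Q) = Z/2Z.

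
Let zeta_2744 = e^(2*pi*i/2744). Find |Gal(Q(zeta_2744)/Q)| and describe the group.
|Gal(Q(zeta_2744)/Q)| = phi(2744) = 1176; group ≅ (Z/2744Z)^* ≅ Z/2Z × Z/2Z × Z/294Z

The n-th cyclotomic polynomial Φ_2744(x) is the minimal polynomial of zeta_2744 over Q and has degree phi(2744) = 1176. So Q(zeta_2744) is a degree-1176 Galois extension with Galois group (Z/2744Z)^*. By CRT, (Z/2744Z)^* ≅ (Z/8Z)^* × (Z/343Z)^*. Each prime-power unit group is (Z/8Z)^* ≅ Z/2Z × Z/2Z; (Z/343Z)^* ≅ Z/294Z. Hence Gal(Q(zeta_2744)/Q) ≅ Z/2Z × Z/2Z × Z/294Z.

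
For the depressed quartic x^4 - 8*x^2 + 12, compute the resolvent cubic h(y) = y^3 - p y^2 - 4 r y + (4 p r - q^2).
h(y) = y^3 + 8*y^2 - 48*y - 384

Identify coefficients: p = -8, q = 0, r = 12.
Plug into h(y) = y^3 - p y^2 - 4 r y + (4 p r - q^2):
  h(y) = y^3 - (-8) y^2 - 4*(12) y + (4*(-8)*(12) - (0)^2)
       = y^3 + (8) y^2 + (-48) y + (-384).
Simplifying: h(y) = y^3 + 8*y^2 - 48*y - 384.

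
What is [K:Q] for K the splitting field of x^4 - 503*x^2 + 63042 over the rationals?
[K:Q] = 4

f factors as (x^2 - 237)(x^2 - 266); the splitting field is K = Q(sqrt(237), sqrt(266)). Since 237, 266, and 63042 are all non-squares in Q, the three subfields Q(sqrt(237)), Q(sqrt(266)), Q(sqrt(63042)) are distinct degree-2 extensions, so [K:Q] = 4 (Klein four Galois group).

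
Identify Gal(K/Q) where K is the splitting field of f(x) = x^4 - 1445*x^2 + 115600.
Gal(K/Q) = Z/2Z (cyclic of order 2)

f factors as (x^2 - 85)(x^2 - 1360), so the splitting field is K = Q(sqrt(85), sqrt(1360)). The squarefree part of 85 is 85 and the squarefree part of 1360 is also 85, so sqrt(85) and sqrt(1360) are both rational multiples of sqrt(85). Hence Q(sqrt(85)) = Q(sqrt(1360)) = Q(sqrt(85)), and the splitting field collapses to a single degree-2 extension with Galois group Z/2Z.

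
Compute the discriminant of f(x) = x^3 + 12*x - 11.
Δ = -10179

For a depressed cubic x^3 + p x + q the discriminant is Δ = -4 p^3 - 27 q^2 = -4*(12)^3 - 27*(-11)^2 = -6912 - 3267 = -10179.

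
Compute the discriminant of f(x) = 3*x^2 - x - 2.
Δ = 25

For a quadratic a x^2 + b x + c the discriminant is Δ = b^2 - 4ac = (-1)^2 - 4*(3)*(-2) = 1 - (-24) = 25.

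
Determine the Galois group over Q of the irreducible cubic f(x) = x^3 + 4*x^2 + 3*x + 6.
Gal(K/Q) = S_3 (symmetric group of order 6)

Compute the discriminant of x^3 + (4)*x^2 + (3)*x + (6): Δ = -1176. Since Δ is not a rational square, the Galois group is not contained in A_3; it must be the full S_3 (irreducibility of the cubic rules out anything smaller).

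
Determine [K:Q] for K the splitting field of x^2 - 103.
[K:Q] = 2

The polynomial x^2 - 103 is irreducible over Q since 103 is not a perfect square. Its splitting field is Q(sqrt(103)), which has degree 2 over Q.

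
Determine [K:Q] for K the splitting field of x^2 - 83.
[K:Q] = 2

The polynomial x^2 - 83 is irreducible over Q since 83 is not a perfect square. Its splitting field is Q(sqrt(83)), which has degree 2 over Q.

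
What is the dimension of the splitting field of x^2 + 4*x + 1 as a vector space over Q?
[K:Q] = 2

The discriminant of x^2 + (4)*x + (1) is b^2 - 4c = 16 - (4) = 12. Since 12 is not a perfect square in Q, the polynomial is irreducible over Q. Its two roots generate a degree-2 extension, so [K:Q] = 2.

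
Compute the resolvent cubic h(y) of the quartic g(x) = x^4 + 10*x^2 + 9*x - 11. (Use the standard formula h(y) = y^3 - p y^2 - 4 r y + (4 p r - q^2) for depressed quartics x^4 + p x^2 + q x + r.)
h(y) = y^3 - 10*y^2 + 44*y - 521

Identify coefficients: p = 10, q = 9, r = -11.
Plug into h(y) = y^3 - p y^2 - 4 r y + (4 p r - q^2):
  h(y) = y^3 - (10) y^2 - 4*(-11) y + (4*(10)*(-11) - (9)^2)
       = y^3 + (-10) y^2 + (44) y + (-521).
Simplifying: h(y) = y^3 - 10*y^2 + 44*y - 521.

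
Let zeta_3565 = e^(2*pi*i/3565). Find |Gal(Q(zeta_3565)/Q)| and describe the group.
|Gal(Q(zeta_3565)/Q)| = phi(3565) = 2640; group ≅ (Z/3565Z)^* ≅ Z/4Z × Z/22Z × Z/30Z

The n-th cyclotomic polynomial Φ_3565(x) is the minimal polynomial of zeta_3565 over Q and has degree phi(3565) = 2640. So Q(zeta_3565) is a degree-2640 Galois extension with Galois group (Z/3565Z)^*. By CRT, (Z/3565Z)^* ≅ (Z/5Z)^* × (Z/23Z)^* × (Z/31Z)^*. Each prime-power unit group is (Z/5Z)^* ≅ Z/4Z; (Z/23Z)^* ≅ Z/22Z; (Z/31Z)^* ≅ Z/30Z. Hence Gal(Q(zeta_3565)/Q) ≅ Z/4Z × Z/22Z × Z/30Z.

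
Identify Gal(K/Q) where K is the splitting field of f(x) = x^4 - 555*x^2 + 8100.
Gal(K/Q) = Z/2Z (cyclic of order 2)

f factors as (x^2 - 15)(x^2 - 540), so the splitting field is K = Q(sqrt(15), sqrt(540)). The squarefree part of 15 is 15 and the squarefree part of 540 is also 15, so sqrt(15) and sqrt(540) are both rational multiples of sqrt(15). Hence Q(sqrt(15)) = Q(sqrt(540)) = Q(sqrt(15)), and the splitting field collapses to a single degree-2 extension with Galois group Z/2Z.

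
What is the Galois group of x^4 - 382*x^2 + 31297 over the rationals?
Gal(K/Q) = V_4 (Klein four-group, Z/2Z × Z/2Z)

f factors as (x^2 - 263)(x^2 - 119), so the splitting field is K = Q(sqrt(263), sqrt(119)). The elements 263, 119, 31297 are all non-squares in Q, so sqrt(263) and sqrt(119) generate independent quadratic extensions. Thus [K:Q] = 4 and Gal(K/Q) is generated by the two order-2 automorphisms sqrt(263) ↦ -sqrt(263) and sqrt(119) ↦ -sqrt(119), giving V_4.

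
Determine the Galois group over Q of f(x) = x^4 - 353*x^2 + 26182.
Gal(K/Q) = V_4 (Klein four-group, Z/2Z × Z/2Z)

f factors as (x^2 - 106)(x^2 - 247), so the splitting field is K = Q(sqrt(106), sqrt(247)). The elements 106, 247, 26182 are all non-squares in Q, so sqrt(106) and sqrt(247) generate independent quadratic extensions. Thus [K:Q] = 4 and Gal(K/Q) is generated by the two order-2 automorphisms sqrt(106) ↦ -sqrt(106) and sqrt(247) ↦ -sqrt(247), giving V_4.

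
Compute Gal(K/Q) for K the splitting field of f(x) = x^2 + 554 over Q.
Gal(K/Q) = Z/2Z (cyclic of order 2)

x^2 + 554 is irreducible over Q since -554 is not a rational square. The splitting field Q(sqrt(-554)) has degree 2 over Q, and its unique nontrivial automorphism is sqrt(-554) ↦ -sqrt(-554). Hence Gal(Q(sqrt(-554))/Q) = Z/2Z.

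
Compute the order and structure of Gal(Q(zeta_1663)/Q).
|Gal(Q(zeta_1663)/Q)| = phi(1663) = 1662; group ≅ (Z/1663Z)^* ≅ Z/1662Z

The n-th cyclotomic polynomial Φ_1663(x) is the minimal polynomial of zeta_1663 over Q and has degree phi(1663) = 1662. So Q(zeta_1663) is a degree-1662 Galois extension with Galois group (Z/1663Z)^*. (Z/1663Z)^* is cyclic since 1663 is an odd prime power (or 4). Hence Gal(Q(zeta_1663)/Q) ≅ Z/1662Z.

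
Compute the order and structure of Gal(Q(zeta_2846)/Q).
|Gal(Q(zeta_2846)/Q)| = phi(2846) = 1422; group ≅ (Z/2846Z)^* ≅ Z/1422Z

The n-th cyclotomic polynomial Φ_2846(x) is the minimal polynomial of zeta_2846 over Q and has degree phi(2846) = 1422. So Q(zeta_2846) is a degree-1422 Galois extension with Galois group (Z/2846Z)^*. By CRT, (Z/2846Z)^* ≅ (Z/2Z)^* × (Z/1423Z)^*. Each prime-power unit group is (Z/2Z)^* ≅ trivial group (order 1); (Z/1423Z)^* ≅ Z/1422Z. Hence Gal(Q(zeta_2846)/Q) ≅ Z/1422Z.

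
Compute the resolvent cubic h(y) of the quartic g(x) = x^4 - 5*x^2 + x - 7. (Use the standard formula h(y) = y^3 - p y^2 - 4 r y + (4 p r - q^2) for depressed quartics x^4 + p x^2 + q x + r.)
h(y) = y^3 + 5*y^2 + 28*y + 139

Identify coefficients: p = -5, q = 1, r = -7.
Plug into h(y) = y^3 - p y^2 - 4 r y + (4 p r - q^2):
  h(y) = y^3 - (-5) y^2 - 4*(-7) y + (4*(-5)*(-7) - (1)^2)
       = y^3 + (5) y^2 + (28) y + (139).
Simplifying: h(y) = y^3 + 5*y^2 + 28*y + 139.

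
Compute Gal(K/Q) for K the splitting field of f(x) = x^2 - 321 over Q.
Gal(K/Q) = Z/2Z (cyclic of order 2)

x^2 - 321 is irreducible over Q since 321 is not a rational square. The splitting field Q(sqrt(321)) has degree 2 over Q, and its unique nontrivial automorphism is sqrt(321) ↦ -sqrt(321). Hence Gal(Q(sqrt(321))/Q) = Z/2Z.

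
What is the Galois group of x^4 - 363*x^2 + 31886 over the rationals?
Gal(K/Q) = V_4 (Klein four-group, Z/2Z × Z/2Z)

f factors as (x^2 - 214)(x^2 - 149), so the splitting field is K = Q(sqrt(214), sqrt(149)). The elements 214, 149, 31886 are all non-squares in Q, so sqrt(214) and sqrt(149) generate independent quadratic extensions. Thus [K:Q] = 4 and Gal(K/Q) is generated by the two order-2 automorphisms sqrt(214) ↦ -sqrt(214) and sqrt(149) ↦ -sqrt(149), giving V_4.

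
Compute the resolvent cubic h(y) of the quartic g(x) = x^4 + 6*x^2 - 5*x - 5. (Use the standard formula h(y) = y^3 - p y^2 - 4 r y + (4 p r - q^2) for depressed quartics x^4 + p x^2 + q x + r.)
h(y) = y^3 - 6*y^2 + 20*y - 145

Identify coefficients: p = 6, q = -5, r = -5.
Plug into h(y) = y^3 - p y^2 - 4 r y + (4 p r - q^2):
  h(y) = y^3 - (6) y^2 - 4*(-5) y + (4*(6)*(-5) - (-5)^2)
       = y^3 + (-6) y^2 + (20) y + (-145).
Simplifying: h(y) = y^3 - 6*y^2 + 20*y - 145.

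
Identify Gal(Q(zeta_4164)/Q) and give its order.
|Gal(Q(zeta_4164)/Q)| = phi(4164) = 1384; group ≅ (Z/4164Z)^* ≅ Z/2Z × Z/2Z × Z/346Z

The n-th cyclotomic polynomial Φ_4164(x) is the minimal polynomial of zeta_4164 over Q and has degree phi(4164) = 1384. So Q(zeta_4164) is a degree-1384 Galois extension with Galois group (Z/4164Z)^*. By CRT, (Z/4164Z)^* ≅ (Z/4Z)^* × (Z/3Z)^* × (Z/347Z)^*. Each prime-power unit group is (Z/4Z)^* ≅ Z/2Z; (Z/3Z)^* ≅ Z/2Z; (Z/347Z)^* ≅ Z/346Z. Hence Gal(Q(zeta_4164)/Q) ≅ Z/2Z × Z/2Z × Z/346Z.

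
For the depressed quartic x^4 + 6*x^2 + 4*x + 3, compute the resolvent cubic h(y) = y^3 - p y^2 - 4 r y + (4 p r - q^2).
h(y) = y^3 - 6*y^2 - 12*y + 56

Identify coefficients: p = 6, q = 4, r = 3.
Plug into h(y) = y^3 - p y^2 - 4 r y + (4 p r - q^2):
  h(y) = y^3 - (6) y^2 - 4*(3) y + (4*(6)*(3) - (4)^2)
       = y^3 + (-6) y^2 + (-12) y + (56).
Simplifying: h(y) = y^3 - 6*y^2 - 12*y + 56.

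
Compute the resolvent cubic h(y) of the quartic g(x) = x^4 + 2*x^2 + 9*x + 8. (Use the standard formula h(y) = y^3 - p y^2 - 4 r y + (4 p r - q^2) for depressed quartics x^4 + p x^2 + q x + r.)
h(y) = y^3 - 2*y^2 - 32*y - 17

Identify coefficients: p = 2, q = 9, r = 8.
Plug into h(y) = y^3 - p y^2 - 4 r y + (4 p r - q^2):
  h(y) = y^3 - (2) y^2 - 4*(8) y + (4*(2)*(8) - (9)^2)
       = y^3 + (-2) y^2 + (-32) y + (-17).
Simplifying: h(y) = y^3 - 2*y^2 - 32*y - 17.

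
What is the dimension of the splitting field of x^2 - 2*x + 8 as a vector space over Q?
[K:Q] = 2

The discriminant of x^2 + (-2)*x + (8) is b^2 - 4c = 4 - (32) = -28. Since -28 is not a perfect square in Q, the polynomial is irreducible over Q. Its two roots generate a degree-2 extension, so [K:Q] = 2.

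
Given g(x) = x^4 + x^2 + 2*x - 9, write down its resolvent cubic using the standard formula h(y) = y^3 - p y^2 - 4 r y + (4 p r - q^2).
h(y) = y^3 - y^2 + 36*y - 40

Identify coefficients: p = 1, q = 2, r = -9.
Plug into h(y) = y^3 - p y^2 - 4 r y + (4 p r - q^2):
  h(y) = y^3 - (1) y^2 - 4*(-9) y + (4*(1)*(-9) - (2)^2)
       = y^3 + (-1) y^2 + (36) y + (-40).
Simplifying: h(y) = y^3 - y^2 + 36*y - 40.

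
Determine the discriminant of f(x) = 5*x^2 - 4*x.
Δ = 16

For a quadratic a x^2 + b x + c the discriminant is Δ = b^2 - 4ac = (-4)^2 - 4*(5)*(0) = 16 - (0) = 16.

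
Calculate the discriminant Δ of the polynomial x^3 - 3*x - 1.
Δ = 81

For a depressed cubic x^3 + p x + q the discriminant is Δ = -4 p^3 - 27 q^2 = -4*(-3)^3 - 27*(-1)^2 = 108 - 27 = 81.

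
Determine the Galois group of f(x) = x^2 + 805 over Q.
Gal(K/Q) = Z/2Z (cyclic of order 2)

x^2 + 805 is irreducible over Q since -805 is not a rational square. The splitting field Q(sqrt(-805)) has degree 2 over Q, and its unique nontrivial automorphism is sqrt(-805) ↦ -sqrt(-805). Hence Gal(Q(sqrt(-805))/Q) = Z/2Z.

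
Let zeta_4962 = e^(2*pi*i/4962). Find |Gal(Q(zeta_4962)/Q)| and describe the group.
|Gal(Q(zeta_4962)/Q)| = phi(4962) = 1652; group ≅ (Z/4962Z)^* ≅ Z/2Z × Z/826Z

The n-th cyclotomic polynomial Φ_4962(x) is the minimal polynomial of zeta_4962 over Q and has degree phi(4962) = 1652. So Q(zeta_4962) is a degree-1652 Galois extension with Galois group (Z/4962Z)^*. By CRT, (Z/4962Z)^* ≅ (Z/2Z)^* × (Z/3Z)^* × (Z/827Z)^*. Each prime-power unit group is (Z/2Z)^* ≅ trivial group (order 1); (Z/3Z)^* ≅ Z/2Z; (Z/827Z)^* ≅ Z/826Z. Hence Gal(Q(zeta_4962)/Q) ≅ Z/2Z × Z/826Z.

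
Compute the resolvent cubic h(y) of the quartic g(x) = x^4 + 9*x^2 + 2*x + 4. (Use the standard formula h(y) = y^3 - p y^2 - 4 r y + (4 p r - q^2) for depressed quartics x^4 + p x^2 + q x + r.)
h(y) = y^3 - 9*y^2 - 16*y + 140

Identify coefficients: p = 9, q = 2, r = 4.
Plug into h(y) = y^3 - p y^2 - 4 r y + (4 p r - q^2):
  h(y) = y^3 - (9) y^2 - 4*(4) y + (4*(9)*(4) - (2)^2)
       = y^3 + (-9) y^2 + (-16) y + (140).
Simplifying: h(y) = y^3 - 9*y^2 - 16*y + 140.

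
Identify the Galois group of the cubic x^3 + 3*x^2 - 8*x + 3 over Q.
Gal(K/Q) = S_3 (symmetric group of order 6)

Compute the discriminant of x^3 + (3)*x^2 + (-8)*x + (3): Δ = 761. Since Δ is not a rational square, the Galois group is not contained in A_3; it must be the full S_3 (irreducibility of the cubic rules out anything smaller).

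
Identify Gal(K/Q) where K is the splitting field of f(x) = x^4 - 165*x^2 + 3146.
Gal(K/Q) = V_4 (Klein four-group, Z/2Z × Z/2Z)

f factors as (x^2 - 22)(x^2 - 143), so the splitting field is K = Q(sqrt(22), sqrt(143)). The elements 22, 143, 3146 are all non-squares in Q, so sqrt(22) and sqrt(143) generate independent quadratic extensions. Thus [K:Q] = 4 and Gal(K/Q) is generated by the two order-2 automorphisms sqrt(22) ↦ -sqrt(22) and sqrt(143) ↦ -sqrt(143), giving V_4.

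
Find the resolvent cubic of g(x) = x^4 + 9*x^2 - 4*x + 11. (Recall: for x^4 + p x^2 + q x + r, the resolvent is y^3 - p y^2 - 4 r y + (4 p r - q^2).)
h(y) = y^3 - 9*y^2 - 44*y + 380

Identify coefficients: p = 9, q = -4, r = 11.
Plug into h(y) = y^3 - p y^2 - 4 r y + (4 p r - q^2):
  h(y) = y^3 - (9) y^2 - 4*(11) y + (4*(9)*(11) - (-4)^2)
       = y^3 + (-9) y^2 + (-44) y + (380).
Simplifying: h(y) = y^3 - 9*y^2 - 44*y + 380.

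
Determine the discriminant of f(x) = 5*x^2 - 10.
Δ = 200

For a quadratic a x^2 + b x + c the discriminant is Δ = b^2 - 4ac = (0)^2 - 4*(5)*(-10) = 0 - (-200) = 200.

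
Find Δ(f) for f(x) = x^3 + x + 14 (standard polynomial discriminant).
Δ = -5296

For a depressed cubic x^3 + p x + q the discriminant is Δ = -4 p^3 - 27 q^2 = -4*(1)^3 - 27*(14)^2 = -4 - 5292 = -5296.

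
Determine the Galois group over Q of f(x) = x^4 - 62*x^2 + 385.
Gal(K/Q) = V_4 (Klein four-group, Z/2Z × Z/2Z)

f factors as (x^2 - 7)(x^2 - 55), so the splitting field is K = Q(sqrt(7), sqrt(55)). The elements 7, 55, 385 are all non-squares in Q, so sqrt(7) and sqrt(55) generate independent quadratic extensions. Thus [K:Q] = 4 and Gal(K/Q) is generated by the two order-2 automorphisms sqrt(7) ↦ -sqrt(7) and sqrt(55) ↦ -sqrt(55), giving V_4.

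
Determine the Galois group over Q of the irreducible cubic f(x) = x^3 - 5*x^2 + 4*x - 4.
Gal(K/Q) = S_3 (symmetric group of order 6)

Compute the discriminant of x^3 + (-5)*x^2 + (4)*x + (-4): Δ = -848. Since Δ is not a rational square, the Galois group is not contained in A_3; it must be the full S_3 (irreducibility of the cubic rules out anything smaller).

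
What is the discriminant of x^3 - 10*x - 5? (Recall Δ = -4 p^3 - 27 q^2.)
Δ = 3325

For a depressed cubic x^3 + p x + q the discriminant is Δ = -4 p^3 - 27 q^2 = -4*(-10)^3 - 27*(-5)^2 = 4000 - 675 = 3325.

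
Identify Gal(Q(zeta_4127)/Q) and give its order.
|Gal(Q(zeta_4127)/Q)| = phi(4127) = 4126; group ≅ (Z/4127Z)^* ≅ Z/4126Z

The n-th cyclotomic polynomial Φ_4127(x) is the minimal polynomial of zeta_4127 over Q and has degree phi(4127) = 4126. So Q(zeta_4127) is a degree-4126 Galois extension with Galois group (Z/4127Z)^*. (Z/4127Z)^* is cyclic since 4127 is an odd prime power (or 4). Hence Gal(Q(zeta_4127)/Q) ≅ Z/4126Z.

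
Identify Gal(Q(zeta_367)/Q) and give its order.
|Gal(Q(zeta_367)/Q)| = phi(367) = 366; group ≅ (Z/367Z)^* ≅ Z/366Z

The n-th cyclotomic polynomial Φ_367(x) is the minimal polynomial of zeta_367 over Q and has degree phi(367) = 366. So Q(zeta_367) is a degree-366 Galois extension with Galois group (Z/367Z)^*. (Z/367Z)^* is cyclic since 367 is an odd prime power (or 4). Hence Gal(Q(zeta_367)/Q) ≅ Z/366Z.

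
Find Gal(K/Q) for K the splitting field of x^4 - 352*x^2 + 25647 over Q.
Gal(K/Q) = V_4 (Klein four-group, Z/2Z × Z/2Z)

f factors as (x^2 - 103)(x^2 - 249), so the splitting field is K = Q(sqrt(103), sqrt(249)). The elements 103, 249, 25647 are all non-squares in Q, so sqrt(103) and sqrt(249) generate independent quadratic extensions. Thus [K:Q] = 4 and Gal(K/Q) is generated by the two order-2 automorphisms sqrt(103) ↦ -sqrt(103) and sqrt(249) ↦ -sqrt(249), giving V_4.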